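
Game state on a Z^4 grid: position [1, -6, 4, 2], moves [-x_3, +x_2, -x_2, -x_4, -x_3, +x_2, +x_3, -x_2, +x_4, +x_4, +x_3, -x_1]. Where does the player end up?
(0, -6, 4, 3)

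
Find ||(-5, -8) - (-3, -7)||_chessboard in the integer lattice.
2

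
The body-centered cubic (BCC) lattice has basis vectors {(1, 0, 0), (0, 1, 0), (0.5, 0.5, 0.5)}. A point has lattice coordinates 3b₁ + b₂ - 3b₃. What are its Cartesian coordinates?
(1.5, -0.5, -1.5)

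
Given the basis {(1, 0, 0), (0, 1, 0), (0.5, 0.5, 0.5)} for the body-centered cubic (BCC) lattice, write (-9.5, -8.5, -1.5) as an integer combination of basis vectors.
-8b₁ - 7b₂ - 3b₃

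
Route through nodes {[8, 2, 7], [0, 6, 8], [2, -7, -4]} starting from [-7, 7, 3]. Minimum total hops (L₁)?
52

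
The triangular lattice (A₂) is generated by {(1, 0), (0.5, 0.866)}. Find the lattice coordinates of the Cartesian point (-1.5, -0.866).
-b₁ - b₂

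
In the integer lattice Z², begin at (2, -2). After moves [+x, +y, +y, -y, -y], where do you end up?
(3, -2)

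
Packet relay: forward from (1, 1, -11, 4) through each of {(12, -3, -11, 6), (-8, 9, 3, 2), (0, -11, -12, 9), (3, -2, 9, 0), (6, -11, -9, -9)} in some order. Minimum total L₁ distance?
137
(one optimal route: (1, 1, -11, 4) → (12, -3, -11, 6) → (0, -11, -12, 9) → (6, -11, -9, -9) → (3, -2, 9, 0) → (-8, 9, 3, 2))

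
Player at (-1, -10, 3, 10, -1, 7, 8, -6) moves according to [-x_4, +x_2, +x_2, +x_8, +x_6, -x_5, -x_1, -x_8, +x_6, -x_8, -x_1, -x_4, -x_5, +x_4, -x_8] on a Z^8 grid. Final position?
(-3, -8, 3, 9, -3, 9, 8, -8)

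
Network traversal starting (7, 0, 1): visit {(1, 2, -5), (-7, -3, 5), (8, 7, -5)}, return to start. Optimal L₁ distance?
70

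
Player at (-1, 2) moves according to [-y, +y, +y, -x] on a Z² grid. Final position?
(-2, 3)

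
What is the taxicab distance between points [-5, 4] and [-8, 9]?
8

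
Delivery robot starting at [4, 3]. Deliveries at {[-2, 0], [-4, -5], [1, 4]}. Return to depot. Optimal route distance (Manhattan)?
34
(one optimal route: (4, 3) → (-2, 0) → (-4, -5) → (1, 4) → (4, 3))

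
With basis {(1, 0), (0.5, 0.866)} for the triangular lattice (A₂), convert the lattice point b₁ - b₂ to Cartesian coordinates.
(0.5, -0.866)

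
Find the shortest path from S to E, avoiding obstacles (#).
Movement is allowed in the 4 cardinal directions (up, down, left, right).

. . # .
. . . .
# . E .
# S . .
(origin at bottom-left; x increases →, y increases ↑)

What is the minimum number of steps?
2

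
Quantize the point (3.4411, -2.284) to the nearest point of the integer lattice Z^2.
(3, -2)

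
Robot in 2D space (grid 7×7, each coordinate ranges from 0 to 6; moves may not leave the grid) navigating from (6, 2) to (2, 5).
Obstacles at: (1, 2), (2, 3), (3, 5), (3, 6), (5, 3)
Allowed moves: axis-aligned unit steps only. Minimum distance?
7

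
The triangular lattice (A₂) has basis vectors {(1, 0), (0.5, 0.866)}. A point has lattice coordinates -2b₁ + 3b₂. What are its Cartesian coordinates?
(-0.5, 2.598)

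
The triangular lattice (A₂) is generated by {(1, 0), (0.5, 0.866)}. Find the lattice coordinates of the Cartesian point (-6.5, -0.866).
-6b₁ - b₂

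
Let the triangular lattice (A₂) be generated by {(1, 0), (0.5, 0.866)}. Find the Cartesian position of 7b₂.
(3.5, 6.062)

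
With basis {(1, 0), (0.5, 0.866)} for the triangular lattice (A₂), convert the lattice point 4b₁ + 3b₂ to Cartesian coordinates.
(5.5, 2.598)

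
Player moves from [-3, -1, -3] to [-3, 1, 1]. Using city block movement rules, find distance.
6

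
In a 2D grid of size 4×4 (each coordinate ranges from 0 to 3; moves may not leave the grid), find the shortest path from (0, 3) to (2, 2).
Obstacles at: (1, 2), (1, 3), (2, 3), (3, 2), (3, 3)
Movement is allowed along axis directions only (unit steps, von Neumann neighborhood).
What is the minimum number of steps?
5
(one shortest path: (0, 3) → (0, 2) → (0, 1) → (1, 1) → (2, 1) → (2, 2))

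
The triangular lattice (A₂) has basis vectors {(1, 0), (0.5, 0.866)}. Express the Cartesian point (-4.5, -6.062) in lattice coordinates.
-b₁ - 7b₂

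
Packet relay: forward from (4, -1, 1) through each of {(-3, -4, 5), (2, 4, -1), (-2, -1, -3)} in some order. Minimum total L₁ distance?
32
(one optimal route: (4, -1, 1) → (2, 4, -1) → (-2, -1, -3) → (-3, -4, 5))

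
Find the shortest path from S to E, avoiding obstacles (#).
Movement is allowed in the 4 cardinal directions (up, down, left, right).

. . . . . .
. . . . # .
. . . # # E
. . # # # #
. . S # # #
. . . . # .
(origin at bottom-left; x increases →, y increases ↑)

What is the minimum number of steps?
11
(one shortest path: (2, 1) → (1, 1) → (1, 2) → (1, 3) → (2, 3) → (2, 4) → (3, 4) → (3, 5) → (4, 5) → (5, 5) → (5, 4) → (5, 3))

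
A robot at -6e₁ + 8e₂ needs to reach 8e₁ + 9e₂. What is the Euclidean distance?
14.0357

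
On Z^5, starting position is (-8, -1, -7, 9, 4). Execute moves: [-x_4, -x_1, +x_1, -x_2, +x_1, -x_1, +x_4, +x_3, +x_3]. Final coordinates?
(-8, -2, -5, 9, 4)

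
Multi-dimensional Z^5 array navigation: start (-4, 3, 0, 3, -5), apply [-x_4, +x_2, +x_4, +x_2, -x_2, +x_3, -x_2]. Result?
(-4, 3, 1, 3, -5)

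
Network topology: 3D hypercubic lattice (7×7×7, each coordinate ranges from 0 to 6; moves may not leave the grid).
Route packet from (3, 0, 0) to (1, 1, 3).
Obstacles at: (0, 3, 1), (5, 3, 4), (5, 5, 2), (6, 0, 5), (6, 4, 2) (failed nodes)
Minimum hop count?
6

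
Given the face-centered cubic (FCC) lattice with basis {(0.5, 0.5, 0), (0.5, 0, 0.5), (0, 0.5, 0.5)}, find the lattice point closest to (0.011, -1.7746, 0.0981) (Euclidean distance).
(0, -2, 0)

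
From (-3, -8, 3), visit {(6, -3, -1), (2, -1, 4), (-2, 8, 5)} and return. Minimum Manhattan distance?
62
(one optimal route: (-3, -8, 3) → (6, -3, -1) → (2, -1, 4) → (-2, 8, 5) → (-3, -8, 3))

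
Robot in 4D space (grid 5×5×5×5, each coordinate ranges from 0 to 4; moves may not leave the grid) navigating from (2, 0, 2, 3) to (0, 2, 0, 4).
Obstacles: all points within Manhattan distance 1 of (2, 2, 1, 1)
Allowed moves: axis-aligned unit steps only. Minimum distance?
7
(one shortest path: (2, 0, 2, 3) → (1, 0, 2, 3) → (0, 0, 2, 3) → (0, 1, 2, 3) → (0, 2, 2, 3) → (0, 2, 1, 3) → (0, 2, 0, 3) → (0, 2, 0, 4))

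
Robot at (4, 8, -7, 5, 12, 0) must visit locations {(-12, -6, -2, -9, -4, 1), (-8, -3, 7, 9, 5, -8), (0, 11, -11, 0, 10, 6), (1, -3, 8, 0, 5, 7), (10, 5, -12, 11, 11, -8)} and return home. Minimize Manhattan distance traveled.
248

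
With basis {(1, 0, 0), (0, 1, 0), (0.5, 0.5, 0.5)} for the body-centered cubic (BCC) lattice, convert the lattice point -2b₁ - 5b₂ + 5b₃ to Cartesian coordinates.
(0.5, -2.5, 2.5)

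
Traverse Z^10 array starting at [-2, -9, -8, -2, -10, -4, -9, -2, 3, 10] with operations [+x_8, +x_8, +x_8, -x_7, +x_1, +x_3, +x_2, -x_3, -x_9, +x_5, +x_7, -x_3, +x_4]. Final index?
(-1, -8, -9, -1, -9, -4, -9, 1, 2, 10)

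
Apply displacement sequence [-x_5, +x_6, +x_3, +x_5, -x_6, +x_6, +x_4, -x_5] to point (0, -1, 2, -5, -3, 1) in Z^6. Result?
(0, -1, 3, -4, -4, 2)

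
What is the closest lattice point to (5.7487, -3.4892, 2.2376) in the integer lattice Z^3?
(6, -3, 2)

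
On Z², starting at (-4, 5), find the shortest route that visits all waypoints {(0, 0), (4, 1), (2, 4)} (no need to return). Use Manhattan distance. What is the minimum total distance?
17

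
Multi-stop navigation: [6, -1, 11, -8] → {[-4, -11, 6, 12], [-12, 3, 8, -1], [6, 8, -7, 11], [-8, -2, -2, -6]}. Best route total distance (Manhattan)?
134
(one optimal route: (6, -1, 11, -8) → (-8, -2, -2, -6) → (-12, 3, 8, -1) → (-4, -11, 6, 12) → (6, 8, -7, 11))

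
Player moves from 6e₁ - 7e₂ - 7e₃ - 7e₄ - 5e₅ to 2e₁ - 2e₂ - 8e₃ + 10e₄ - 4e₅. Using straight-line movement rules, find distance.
18.2209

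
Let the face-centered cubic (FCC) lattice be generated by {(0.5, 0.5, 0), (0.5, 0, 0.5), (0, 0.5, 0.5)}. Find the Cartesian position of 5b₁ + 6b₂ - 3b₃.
(5.5, 1, 1.5)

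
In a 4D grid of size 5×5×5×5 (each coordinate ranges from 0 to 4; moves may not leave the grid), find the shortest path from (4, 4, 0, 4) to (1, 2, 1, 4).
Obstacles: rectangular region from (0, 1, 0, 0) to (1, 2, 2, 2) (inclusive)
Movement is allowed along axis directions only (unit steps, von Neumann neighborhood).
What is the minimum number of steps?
6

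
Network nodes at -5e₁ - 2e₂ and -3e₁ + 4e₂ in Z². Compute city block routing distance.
8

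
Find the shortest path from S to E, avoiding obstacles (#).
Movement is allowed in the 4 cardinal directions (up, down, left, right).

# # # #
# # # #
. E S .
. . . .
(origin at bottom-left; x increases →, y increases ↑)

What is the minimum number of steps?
1
(one shortest path: (2, 1) → (1, 1))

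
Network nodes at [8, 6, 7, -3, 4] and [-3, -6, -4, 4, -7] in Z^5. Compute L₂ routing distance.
23.5797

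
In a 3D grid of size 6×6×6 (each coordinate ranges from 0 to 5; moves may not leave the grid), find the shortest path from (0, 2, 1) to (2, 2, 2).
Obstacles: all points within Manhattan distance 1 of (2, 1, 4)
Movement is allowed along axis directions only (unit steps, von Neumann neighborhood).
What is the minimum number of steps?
3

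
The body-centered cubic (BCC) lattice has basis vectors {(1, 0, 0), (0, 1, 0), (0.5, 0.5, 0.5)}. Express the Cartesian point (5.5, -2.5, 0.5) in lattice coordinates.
5b₁ - 3b₂ + b₃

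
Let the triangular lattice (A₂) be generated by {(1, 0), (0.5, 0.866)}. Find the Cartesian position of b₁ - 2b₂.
(0, -1.732)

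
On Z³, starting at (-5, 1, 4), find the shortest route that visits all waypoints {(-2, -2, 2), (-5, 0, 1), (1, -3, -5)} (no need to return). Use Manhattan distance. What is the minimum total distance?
21
(one optimal route: (-5, 1, 4) → (-5, 0, 1) → (-2, -2, 2) → (1, -3, -5))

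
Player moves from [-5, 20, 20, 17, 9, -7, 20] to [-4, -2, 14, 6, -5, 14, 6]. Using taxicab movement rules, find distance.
89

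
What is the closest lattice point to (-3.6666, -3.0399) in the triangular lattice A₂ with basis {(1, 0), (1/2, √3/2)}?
(-3.5, -2.598)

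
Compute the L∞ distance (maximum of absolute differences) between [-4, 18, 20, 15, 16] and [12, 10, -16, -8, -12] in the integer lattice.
36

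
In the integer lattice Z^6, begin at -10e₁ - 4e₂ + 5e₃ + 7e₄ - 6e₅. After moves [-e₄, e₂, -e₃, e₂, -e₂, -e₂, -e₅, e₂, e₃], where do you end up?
(-10, -3, 5, 6, -7, 0)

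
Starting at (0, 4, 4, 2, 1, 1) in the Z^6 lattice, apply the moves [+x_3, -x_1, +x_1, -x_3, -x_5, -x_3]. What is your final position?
(0, 4, 3, 2, 0, 1)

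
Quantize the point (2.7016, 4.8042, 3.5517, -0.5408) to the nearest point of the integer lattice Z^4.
(3, 5, 4, -1)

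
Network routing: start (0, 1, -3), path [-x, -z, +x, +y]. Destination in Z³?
(0, 2, -4)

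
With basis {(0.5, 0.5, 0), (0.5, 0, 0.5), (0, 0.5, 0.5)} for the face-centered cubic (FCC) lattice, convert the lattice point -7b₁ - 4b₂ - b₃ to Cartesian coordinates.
(-5.5, -4, -2.5)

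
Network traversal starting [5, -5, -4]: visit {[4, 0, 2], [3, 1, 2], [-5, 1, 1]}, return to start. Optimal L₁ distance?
44
(one optimal route: (5, -5, -4) → (4, 0, 2) → (3, 1, 2) → (-5, 1, 1) → (5, -5, -4))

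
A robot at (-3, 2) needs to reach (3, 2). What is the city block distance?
6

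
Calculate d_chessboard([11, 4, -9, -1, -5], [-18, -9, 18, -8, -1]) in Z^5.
29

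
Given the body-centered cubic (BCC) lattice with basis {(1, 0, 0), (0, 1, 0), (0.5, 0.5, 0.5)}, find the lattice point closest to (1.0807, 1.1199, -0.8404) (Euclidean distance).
(1, 1, -1)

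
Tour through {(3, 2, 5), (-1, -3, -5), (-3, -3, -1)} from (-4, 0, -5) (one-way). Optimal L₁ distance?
29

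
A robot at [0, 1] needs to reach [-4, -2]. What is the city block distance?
7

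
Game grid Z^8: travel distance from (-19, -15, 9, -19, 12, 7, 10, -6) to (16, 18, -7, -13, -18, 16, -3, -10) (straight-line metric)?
61.4166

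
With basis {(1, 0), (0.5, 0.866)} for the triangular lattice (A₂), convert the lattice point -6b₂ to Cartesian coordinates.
(-3, -5.196)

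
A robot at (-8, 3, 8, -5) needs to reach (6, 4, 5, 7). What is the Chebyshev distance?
14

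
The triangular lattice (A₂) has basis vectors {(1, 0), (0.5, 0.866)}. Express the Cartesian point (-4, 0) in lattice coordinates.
-4b₁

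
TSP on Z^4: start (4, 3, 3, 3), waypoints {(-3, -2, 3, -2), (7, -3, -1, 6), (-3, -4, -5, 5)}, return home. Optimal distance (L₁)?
66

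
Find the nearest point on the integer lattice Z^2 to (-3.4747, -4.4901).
(-3, -4)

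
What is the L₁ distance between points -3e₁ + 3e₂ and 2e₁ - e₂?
9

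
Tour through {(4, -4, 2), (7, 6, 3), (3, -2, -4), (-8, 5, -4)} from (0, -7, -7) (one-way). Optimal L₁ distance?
57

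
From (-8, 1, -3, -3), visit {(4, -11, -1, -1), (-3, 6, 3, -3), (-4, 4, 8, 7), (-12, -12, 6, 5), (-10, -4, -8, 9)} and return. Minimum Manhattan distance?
152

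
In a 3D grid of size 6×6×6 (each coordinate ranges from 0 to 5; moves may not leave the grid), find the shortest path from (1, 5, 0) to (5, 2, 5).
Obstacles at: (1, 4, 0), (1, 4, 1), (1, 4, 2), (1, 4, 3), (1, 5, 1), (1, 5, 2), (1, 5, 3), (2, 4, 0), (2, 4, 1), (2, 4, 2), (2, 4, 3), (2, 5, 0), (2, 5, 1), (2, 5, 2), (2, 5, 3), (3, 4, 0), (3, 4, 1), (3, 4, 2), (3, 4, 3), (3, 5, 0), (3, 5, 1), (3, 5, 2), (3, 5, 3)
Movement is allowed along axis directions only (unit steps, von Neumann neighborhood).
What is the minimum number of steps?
14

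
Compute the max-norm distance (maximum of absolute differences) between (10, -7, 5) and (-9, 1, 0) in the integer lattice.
19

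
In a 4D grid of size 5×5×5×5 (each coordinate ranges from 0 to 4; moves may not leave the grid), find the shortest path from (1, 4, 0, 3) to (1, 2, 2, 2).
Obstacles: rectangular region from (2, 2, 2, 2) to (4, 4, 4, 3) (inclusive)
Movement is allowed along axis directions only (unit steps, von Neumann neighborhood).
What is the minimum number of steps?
5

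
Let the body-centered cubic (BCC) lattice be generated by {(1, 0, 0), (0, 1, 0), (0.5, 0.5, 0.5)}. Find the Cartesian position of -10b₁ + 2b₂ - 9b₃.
(-14.5, -2.5, -4.5)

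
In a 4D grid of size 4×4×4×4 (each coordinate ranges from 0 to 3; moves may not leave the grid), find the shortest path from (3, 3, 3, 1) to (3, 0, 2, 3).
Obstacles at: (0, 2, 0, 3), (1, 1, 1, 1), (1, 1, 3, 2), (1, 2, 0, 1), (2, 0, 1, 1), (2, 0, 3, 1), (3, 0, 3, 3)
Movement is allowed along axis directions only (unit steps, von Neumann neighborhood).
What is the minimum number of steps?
6
(one shortest path: (3, 3, 3, 1) → (3, 2, 3, 1) → (3, 1, 3, 1) → (3, 0, 3, 1) → (3, 0, 2, 1) → (3, 0, 2, 2) → (3, 0, 2, 3))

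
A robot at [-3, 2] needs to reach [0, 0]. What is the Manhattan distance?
5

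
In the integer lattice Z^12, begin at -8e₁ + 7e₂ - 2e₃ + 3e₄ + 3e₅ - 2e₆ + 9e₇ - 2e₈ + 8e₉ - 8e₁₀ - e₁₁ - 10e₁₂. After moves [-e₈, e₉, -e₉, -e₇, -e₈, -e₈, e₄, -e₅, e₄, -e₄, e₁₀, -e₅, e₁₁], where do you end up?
(-8, 7, -2, 4, 1, -2, 8, -5, 8, -7, 0, -10)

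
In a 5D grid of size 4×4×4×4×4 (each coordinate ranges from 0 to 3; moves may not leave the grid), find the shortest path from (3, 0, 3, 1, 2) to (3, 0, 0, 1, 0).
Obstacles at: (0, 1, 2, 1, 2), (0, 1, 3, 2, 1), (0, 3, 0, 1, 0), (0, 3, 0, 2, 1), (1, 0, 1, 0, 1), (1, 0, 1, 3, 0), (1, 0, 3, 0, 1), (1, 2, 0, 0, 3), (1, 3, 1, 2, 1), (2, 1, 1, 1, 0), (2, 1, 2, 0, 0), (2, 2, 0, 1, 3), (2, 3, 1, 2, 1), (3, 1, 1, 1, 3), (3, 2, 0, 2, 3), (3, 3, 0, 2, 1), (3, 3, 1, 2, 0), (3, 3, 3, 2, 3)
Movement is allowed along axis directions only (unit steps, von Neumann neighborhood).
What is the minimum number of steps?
5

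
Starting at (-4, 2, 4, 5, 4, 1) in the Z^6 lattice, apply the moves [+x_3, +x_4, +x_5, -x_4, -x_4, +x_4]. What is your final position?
(-4, 2, 5, 5, 5, 1)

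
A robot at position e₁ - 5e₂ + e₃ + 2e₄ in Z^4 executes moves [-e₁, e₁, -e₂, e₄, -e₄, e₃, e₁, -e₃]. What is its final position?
(2, -6, 1, 2)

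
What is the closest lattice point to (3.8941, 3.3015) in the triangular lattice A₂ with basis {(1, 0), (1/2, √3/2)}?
(4, 3.464)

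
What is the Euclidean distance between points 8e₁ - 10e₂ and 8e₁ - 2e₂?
8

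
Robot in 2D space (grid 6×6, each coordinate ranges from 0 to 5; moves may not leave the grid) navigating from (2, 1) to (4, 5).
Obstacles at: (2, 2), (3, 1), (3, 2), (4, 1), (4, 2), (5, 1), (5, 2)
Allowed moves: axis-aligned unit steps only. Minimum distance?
8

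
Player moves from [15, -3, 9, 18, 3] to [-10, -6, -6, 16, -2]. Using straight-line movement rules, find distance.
29.7993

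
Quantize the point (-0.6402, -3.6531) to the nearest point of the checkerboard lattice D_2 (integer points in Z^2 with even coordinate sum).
(0, -4)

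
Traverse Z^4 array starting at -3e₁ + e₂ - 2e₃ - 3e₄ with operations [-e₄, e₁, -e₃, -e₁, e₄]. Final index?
(-3, 1, -3, -3)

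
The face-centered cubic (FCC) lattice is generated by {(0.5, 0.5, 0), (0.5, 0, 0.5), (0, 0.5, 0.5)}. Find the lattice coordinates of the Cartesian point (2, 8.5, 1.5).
9b₁ - 5b₂ + 8b₃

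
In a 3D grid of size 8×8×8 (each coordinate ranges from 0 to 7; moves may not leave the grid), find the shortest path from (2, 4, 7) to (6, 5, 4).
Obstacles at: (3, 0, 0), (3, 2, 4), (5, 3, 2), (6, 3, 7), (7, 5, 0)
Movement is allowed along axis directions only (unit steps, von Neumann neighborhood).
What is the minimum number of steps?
8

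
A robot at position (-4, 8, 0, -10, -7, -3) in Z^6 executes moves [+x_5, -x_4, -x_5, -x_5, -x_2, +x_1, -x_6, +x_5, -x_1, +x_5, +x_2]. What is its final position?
(-4, 8, 0, -11, -6, -4)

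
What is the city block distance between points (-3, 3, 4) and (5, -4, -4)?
23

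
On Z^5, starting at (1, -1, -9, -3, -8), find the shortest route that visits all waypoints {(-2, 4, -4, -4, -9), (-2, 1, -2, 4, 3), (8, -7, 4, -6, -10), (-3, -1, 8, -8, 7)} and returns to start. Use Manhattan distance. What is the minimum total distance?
140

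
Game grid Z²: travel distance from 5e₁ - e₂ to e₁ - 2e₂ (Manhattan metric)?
5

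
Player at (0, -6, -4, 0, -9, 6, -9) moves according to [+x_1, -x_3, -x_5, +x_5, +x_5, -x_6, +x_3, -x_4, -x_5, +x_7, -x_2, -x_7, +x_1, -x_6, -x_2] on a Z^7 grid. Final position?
(2, -8, -4, -1, -9, 4, -9)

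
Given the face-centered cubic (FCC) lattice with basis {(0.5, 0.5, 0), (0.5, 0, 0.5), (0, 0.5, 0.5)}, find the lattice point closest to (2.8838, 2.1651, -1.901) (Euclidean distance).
(3, 2, -2)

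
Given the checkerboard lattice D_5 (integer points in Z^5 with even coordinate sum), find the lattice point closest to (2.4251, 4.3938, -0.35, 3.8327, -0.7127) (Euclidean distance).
(3, 4, 0, 4, -1)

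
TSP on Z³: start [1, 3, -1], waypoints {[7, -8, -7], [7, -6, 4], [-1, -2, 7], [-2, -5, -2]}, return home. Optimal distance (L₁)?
72
(one optimal route: (1, 3, -1) → (-1, -2, 7) → (7, -6, 4) → (7, -8, -7) → (-2, -5, -2) → (1, 3, -1))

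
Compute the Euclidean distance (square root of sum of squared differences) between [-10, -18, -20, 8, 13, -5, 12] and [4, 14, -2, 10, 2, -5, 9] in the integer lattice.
40.9634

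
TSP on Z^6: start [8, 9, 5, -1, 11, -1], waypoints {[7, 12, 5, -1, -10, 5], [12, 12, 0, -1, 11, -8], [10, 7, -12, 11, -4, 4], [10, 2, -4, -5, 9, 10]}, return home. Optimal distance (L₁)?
182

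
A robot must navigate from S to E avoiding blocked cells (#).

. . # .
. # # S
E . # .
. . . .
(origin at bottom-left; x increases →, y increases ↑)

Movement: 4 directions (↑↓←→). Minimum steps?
6
(one shortest path: (3, 2) → (3, 1) → (3, 0) → (2, 0) → (1, 0) → (0, 0) → (0, 1))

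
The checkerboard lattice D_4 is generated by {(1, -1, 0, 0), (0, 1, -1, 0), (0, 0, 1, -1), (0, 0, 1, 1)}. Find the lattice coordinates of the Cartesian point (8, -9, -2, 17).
8b₁ - b₂ - 10b₃ + 7b₄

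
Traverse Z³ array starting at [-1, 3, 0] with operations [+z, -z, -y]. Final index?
(-1, 2, 0)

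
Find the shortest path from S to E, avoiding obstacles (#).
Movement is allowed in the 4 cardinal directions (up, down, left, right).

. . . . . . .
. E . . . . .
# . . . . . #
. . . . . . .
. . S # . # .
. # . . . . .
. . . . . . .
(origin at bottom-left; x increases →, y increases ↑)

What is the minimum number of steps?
4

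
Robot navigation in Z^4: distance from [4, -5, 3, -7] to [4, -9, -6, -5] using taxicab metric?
15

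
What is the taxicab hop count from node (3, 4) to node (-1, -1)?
9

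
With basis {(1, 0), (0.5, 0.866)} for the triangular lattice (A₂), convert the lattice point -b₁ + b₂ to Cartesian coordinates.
(-0.5, 0.866)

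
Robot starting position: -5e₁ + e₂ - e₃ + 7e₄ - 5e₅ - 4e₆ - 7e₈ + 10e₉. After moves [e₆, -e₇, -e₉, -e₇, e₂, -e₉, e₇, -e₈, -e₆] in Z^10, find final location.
(-5, 2, -1, 7, -5, -4, -1, -8, 8, 0)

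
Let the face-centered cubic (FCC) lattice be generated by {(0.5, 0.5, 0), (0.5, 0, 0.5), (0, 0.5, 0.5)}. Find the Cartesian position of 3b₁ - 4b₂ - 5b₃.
(-0.5, -1, -4.5)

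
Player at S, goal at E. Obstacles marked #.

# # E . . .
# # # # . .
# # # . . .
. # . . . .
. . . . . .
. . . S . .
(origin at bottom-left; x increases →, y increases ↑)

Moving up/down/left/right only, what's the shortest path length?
8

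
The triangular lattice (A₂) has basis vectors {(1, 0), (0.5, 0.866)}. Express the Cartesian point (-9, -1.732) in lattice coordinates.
-8b₁ - 2b₂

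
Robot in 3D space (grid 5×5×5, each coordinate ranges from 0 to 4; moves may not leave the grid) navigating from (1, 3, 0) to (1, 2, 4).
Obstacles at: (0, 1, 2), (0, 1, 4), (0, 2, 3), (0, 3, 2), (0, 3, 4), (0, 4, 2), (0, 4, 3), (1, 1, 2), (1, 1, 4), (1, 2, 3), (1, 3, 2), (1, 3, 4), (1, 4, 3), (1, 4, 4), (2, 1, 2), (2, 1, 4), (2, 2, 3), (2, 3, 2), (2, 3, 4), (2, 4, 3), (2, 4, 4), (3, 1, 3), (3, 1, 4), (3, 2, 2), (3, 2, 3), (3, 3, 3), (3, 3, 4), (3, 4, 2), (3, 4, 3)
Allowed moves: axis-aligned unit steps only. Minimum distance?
11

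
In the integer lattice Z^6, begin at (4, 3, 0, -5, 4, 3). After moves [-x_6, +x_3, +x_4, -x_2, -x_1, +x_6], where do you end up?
(3, 2, 1, -4, 4, 3)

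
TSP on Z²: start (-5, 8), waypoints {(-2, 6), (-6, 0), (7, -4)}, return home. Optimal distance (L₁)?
50
(one optimal route: (-5, 8) → (-2, 6) → (7, -4) → (-6, 0) → (-5, 8))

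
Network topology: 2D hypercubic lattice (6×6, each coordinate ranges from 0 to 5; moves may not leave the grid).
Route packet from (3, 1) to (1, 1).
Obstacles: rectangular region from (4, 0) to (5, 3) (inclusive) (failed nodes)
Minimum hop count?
2
(one shortest path: (3, 1) → (2, 1) → (1, 1))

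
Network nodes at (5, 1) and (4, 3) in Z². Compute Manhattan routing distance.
3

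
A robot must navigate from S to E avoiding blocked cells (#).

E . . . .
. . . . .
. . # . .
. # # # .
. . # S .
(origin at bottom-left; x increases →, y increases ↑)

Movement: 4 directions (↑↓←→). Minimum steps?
9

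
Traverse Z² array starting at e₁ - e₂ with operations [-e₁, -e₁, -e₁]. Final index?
(-2, -1)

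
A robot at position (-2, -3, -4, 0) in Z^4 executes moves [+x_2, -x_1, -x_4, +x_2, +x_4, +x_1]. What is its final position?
(-2, -1, -4, 0)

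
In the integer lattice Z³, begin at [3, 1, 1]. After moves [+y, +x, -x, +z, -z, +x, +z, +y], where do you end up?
(4, 3, 2)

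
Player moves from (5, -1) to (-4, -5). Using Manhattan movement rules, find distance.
13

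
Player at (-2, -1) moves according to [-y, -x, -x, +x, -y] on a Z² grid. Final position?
(-3, -3)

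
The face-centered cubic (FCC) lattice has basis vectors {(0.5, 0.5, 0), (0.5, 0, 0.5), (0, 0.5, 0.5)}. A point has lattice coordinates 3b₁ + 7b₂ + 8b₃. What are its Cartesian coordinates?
(5, 5.5, 7.5)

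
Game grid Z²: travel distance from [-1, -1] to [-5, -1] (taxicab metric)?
4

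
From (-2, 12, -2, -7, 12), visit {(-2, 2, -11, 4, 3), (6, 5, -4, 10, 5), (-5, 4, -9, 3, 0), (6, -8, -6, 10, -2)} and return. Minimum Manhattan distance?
148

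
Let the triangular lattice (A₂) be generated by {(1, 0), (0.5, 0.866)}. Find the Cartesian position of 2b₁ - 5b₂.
(-0.5, -4.33)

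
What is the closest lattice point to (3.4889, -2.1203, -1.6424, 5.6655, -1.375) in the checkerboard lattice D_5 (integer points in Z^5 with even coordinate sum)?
(3, -2, -2, 6, -1)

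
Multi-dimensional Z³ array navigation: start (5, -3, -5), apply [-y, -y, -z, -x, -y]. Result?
(4, -6, -6)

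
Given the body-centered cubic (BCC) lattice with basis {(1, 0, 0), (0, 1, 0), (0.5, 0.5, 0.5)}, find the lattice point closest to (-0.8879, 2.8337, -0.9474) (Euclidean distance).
(-1, 3, -1)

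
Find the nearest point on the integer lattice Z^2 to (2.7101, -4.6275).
(3, -5)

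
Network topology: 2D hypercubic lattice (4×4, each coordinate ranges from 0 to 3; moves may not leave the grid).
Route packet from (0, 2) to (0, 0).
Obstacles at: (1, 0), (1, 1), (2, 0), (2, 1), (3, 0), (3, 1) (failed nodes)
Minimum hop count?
2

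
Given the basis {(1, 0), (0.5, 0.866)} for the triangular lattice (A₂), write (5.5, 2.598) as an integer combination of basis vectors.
4b₁ + 3b₂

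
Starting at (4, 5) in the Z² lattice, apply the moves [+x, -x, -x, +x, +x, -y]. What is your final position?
(5, 4)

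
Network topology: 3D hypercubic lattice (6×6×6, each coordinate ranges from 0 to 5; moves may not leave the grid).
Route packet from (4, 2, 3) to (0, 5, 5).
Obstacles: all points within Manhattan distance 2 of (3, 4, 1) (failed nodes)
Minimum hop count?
9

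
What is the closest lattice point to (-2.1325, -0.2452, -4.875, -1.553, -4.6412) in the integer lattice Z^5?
(-2, 0, -5, -2, -5)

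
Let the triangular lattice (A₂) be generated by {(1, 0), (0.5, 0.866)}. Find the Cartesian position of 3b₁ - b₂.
(2.5, -0.866)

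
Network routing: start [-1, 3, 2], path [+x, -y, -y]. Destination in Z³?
(0, 1, 2)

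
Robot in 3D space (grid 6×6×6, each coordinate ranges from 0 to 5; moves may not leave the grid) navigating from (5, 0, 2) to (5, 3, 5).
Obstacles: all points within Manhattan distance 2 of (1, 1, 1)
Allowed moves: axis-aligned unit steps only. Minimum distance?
6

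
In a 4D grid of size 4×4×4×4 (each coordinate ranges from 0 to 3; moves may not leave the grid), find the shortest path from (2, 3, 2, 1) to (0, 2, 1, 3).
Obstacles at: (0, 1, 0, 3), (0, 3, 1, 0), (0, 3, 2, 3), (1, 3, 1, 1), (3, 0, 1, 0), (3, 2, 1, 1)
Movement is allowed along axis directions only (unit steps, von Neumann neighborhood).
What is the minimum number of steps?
6
(one shortest path: (2, 3, 2, 1) → (1, 3, 2, 1) → (0, 3, 2, 1) → (0, 2, 2, 1) → (0, 2, 1, 1) → (0, 2, 1, 2) → (0, 2, 1, 3))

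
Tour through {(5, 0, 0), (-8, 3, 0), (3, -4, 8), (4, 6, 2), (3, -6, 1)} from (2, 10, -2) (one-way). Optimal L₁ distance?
61
(one optimal route: (2, 10, -2) → (4, 6, 2) → (-8, 3, 0) → (5, 0, 0) → (3, -6, 1) → (3, -4, 8))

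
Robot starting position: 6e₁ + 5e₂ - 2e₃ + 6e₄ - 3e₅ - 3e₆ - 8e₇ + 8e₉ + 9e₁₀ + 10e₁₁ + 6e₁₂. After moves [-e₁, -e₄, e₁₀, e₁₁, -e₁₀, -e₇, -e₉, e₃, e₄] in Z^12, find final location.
(5, 5, -1, 6, -3, -3, -9, 0, 7, 9, 11, 6)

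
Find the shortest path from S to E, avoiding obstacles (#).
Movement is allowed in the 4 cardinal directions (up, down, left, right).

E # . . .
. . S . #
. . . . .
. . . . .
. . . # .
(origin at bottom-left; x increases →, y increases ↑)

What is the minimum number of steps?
3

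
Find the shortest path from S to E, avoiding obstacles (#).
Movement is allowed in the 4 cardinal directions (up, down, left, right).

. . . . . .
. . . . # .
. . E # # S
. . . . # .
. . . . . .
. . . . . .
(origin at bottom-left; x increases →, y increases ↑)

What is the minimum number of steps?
7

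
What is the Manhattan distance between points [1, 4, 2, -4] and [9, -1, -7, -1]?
25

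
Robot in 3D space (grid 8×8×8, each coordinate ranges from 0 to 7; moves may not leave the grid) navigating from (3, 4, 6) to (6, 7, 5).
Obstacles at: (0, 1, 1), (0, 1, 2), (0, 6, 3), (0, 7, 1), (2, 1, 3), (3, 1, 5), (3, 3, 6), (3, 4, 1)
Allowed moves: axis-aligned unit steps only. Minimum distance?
7
(one shortest path: (3, 4, 6) → (4, 4, 6) → (5, 4, 6) → (6, 4, 6) → (6, 5, 6) → (6, 6, 6) → (6, 7, 6) → (6, 7, 5))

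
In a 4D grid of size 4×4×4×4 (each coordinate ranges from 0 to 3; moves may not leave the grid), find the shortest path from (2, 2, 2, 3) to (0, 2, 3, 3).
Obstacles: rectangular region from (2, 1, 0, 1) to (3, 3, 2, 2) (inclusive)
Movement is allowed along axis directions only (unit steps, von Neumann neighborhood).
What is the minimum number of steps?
3
(one shortest path: (2, 2, 2, 3) → (1, 2, 2, 3) → (0, 2, 2, 3) → (0, 2, 3, 3))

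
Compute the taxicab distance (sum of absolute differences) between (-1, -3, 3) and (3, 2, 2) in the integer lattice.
10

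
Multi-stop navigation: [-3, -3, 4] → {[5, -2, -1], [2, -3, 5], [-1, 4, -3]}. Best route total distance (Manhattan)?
30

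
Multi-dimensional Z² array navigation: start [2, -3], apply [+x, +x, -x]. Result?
(3, -3)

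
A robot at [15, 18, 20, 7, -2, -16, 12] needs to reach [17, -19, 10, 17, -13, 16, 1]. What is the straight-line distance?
53.2823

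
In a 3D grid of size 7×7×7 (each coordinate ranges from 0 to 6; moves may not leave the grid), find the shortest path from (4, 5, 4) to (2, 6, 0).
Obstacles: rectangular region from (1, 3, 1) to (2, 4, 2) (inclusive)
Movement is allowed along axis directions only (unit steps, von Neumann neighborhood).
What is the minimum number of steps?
7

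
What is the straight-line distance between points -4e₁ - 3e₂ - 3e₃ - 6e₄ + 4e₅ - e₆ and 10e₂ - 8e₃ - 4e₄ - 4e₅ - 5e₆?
17.1464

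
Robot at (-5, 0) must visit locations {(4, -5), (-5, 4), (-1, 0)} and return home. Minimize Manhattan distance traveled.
36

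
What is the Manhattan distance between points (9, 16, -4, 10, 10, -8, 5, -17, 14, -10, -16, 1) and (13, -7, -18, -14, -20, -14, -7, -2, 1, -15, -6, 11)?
166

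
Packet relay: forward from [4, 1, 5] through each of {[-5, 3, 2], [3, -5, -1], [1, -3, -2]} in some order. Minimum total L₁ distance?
34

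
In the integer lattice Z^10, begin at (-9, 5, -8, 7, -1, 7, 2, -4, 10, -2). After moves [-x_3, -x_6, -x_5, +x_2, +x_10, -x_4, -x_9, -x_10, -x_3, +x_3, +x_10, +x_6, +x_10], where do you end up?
(-9, 6, -9, 6, -2, 7, 2, -4, 9, 0)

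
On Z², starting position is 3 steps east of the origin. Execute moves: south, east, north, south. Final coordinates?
(4, -1)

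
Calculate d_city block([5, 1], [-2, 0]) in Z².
8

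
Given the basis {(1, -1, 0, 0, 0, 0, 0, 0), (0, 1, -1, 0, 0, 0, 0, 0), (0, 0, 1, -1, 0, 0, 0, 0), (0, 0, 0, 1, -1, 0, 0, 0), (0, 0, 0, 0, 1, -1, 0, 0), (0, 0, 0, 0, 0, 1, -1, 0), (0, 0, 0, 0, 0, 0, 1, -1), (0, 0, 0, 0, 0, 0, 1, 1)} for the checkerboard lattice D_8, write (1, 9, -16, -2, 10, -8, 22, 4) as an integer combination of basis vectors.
b₁ + 10b₂ - 6b₃ - 8b₄ + 2b₅ - 6b₆ + 6b₇ + 10b₈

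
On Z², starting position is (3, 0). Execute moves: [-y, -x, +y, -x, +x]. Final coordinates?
(2, 0)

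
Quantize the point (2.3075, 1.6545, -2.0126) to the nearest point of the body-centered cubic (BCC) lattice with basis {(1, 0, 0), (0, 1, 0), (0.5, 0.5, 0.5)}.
(2, 2, -2)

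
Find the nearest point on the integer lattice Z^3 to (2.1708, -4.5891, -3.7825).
(2, -5, -4)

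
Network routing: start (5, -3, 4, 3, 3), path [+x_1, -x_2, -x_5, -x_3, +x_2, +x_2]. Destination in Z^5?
(6, -2, 3, 3, 2)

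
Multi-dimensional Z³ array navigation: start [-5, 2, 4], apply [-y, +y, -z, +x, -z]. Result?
(-4, 2, 2)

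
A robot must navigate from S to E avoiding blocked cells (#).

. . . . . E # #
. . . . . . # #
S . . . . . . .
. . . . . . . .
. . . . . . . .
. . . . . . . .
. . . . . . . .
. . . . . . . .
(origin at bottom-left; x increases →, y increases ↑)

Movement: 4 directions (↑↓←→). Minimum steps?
7
(one shortest path: (0, 5) → (1, 5) → (2, 5) → (3, 5) → (4, 5) → (5, 5) → (5, 6) → (5, 7))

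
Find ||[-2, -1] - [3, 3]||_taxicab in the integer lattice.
9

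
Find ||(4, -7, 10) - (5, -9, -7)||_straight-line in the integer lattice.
17.1464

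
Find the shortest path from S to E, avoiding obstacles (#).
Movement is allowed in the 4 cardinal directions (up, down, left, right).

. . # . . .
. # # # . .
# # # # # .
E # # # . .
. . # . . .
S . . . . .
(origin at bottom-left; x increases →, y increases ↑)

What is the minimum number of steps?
2
(one shortest path: (0, 0) → (0, 1) → (0, 2))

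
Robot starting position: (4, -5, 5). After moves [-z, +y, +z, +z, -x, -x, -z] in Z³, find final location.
(2, -4, 5)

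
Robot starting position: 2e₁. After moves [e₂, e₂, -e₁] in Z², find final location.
(1, 2)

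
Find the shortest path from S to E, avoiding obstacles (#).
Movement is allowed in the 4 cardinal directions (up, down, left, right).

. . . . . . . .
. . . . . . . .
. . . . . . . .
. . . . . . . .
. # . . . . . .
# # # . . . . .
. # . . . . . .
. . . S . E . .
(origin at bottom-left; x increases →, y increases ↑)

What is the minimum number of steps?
2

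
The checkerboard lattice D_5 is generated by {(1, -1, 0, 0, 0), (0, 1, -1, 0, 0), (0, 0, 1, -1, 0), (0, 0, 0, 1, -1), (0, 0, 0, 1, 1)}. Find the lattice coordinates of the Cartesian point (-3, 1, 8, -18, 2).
-3b₁ - 2b₂ + 6b₃ - 7b₄ - 5b₅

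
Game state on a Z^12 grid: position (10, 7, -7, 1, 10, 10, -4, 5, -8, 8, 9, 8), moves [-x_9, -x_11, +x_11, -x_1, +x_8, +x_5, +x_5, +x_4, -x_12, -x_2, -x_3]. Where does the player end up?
(9, 6, -8, 2, 12, 10, -4, 6, -9, 8, 9, 7)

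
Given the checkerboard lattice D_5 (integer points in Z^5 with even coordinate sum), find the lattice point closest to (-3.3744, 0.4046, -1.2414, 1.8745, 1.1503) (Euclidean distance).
(-3, 1, -1, 2, 1)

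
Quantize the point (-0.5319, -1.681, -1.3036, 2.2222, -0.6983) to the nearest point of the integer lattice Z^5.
(-1, -2, -1, 2, -1)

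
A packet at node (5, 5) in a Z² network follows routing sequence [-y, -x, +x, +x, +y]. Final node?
(6, 5)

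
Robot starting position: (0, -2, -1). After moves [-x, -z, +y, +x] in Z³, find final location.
(0, -1, -2)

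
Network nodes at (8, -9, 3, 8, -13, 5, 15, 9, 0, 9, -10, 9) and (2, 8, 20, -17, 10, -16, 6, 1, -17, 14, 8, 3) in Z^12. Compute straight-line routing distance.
55.0273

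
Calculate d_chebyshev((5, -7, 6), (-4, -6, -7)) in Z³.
13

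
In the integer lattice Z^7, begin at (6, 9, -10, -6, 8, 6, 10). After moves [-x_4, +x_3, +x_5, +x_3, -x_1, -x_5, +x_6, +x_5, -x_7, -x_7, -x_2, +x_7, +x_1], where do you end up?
(6, 8, -8, -7, 9, 7, 9)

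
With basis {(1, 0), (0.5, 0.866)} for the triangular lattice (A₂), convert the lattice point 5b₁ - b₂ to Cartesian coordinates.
(4.5, -0.866)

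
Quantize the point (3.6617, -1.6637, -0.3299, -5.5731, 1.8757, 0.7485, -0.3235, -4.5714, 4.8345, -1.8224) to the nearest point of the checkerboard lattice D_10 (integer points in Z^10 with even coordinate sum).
(4, -2, 0, -6, 2, 1, 0, -4, 5, -2)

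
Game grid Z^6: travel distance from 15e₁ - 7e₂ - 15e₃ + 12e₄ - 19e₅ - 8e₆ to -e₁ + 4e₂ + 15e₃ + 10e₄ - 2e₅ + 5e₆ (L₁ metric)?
89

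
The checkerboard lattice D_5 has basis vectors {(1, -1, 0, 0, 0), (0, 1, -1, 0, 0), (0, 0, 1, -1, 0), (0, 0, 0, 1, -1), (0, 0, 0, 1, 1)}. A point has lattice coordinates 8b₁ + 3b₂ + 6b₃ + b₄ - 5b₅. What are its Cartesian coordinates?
(8, -5, 3, -10, -6)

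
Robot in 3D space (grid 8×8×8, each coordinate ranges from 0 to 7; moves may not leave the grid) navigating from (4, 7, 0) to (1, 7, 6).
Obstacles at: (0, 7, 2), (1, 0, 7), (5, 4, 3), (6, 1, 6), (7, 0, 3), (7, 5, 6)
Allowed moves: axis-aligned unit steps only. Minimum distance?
9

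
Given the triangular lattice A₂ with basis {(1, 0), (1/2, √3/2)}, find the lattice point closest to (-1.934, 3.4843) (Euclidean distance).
(-2, 3.464)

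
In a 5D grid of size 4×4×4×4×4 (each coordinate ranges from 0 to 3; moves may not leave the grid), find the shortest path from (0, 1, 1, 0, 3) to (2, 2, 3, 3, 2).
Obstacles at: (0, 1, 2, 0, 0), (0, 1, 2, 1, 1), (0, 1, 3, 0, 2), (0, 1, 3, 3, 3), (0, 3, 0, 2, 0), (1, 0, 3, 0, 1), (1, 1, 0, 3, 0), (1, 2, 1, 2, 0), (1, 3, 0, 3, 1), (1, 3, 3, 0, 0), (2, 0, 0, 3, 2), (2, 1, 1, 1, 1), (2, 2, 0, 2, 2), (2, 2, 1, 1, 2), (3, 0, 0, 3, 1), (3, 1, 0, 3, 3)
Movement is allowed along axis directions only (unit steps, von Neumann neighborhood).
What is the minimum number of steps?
9
(one shortest path: (0, 1, 1, 0, 3) → (1, 1, 1, 0, 3) → (2, 1, 1, 0, 3) → (2, 2, 1, 0, 3) → (2, 2, 2, 0, 3) → (2, 2, 3, 0, 3) → (2, 2, 3, 1, 3) → (2, 2, 3, 2, 3) → (2, 2, 3, 3, 3) → (2, 2, 3, 3, 2))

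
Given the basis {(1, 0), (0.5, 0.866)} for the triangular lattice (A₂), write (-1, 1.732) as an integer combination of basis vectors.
-2b₁ + 2b₂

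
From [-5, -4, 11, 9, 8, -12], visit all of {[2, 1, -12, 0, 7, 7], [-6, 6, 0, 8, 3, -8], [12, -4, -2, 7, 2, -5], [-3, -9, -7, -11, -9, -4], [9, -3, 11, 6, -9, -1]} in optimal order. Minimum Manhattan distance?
214
(one optimal route: (-5, -4, 11, 9, 8, -12) → (-6, 6, 0, 8, 3, -8) → (12, -4, -2, 7, 2, -5) → (9, -3, 11, 6, -9, -1) → (-3, -9, -7, -11, -9, -4) → (2, 1, -12, 0, 7, 7))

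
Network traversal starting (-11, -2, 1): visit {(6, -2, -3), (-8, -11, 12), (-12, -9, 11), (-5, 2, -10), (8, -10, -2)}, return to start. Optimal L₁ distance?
110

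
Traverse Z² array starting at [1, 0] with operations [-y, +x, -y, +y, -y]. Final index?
(2, -2)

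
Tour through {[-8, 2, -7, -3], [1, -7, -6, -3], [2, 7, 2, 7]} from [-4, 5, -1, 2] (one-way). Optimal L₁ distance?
68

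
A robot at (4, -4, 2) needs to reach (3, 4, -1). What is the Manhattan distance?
12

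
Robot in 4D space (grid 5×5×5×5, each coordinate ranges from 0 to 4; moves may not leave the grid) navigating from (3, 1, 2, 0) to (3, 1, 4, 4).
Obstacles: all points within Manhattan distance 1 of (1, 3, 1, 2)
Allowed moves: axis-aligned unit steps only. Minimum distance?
6
(one shortest path: (3, 1, 2, 0) → (3, 1, 3, 0) → (3, 1, 4, 0) → (3, 1, 4, 1) → (3, 1, 4, 2) → (3, 1, 4, 3) → (3, 1, 4, 4))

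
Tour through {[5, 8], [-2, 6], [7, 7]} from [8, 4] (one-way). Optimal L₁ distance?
16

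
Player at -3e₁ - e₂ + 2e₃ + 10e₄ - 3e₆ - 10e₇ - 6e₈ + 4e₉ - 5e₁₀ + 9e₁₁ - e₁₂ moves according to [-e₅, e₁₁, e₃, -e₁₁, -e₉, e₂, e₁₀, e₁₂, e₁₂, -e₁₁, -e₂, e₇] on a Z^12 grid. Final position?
(-3, -1, 3, 10, -1, -3, -9, -6, 3, -4, 8, 1)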